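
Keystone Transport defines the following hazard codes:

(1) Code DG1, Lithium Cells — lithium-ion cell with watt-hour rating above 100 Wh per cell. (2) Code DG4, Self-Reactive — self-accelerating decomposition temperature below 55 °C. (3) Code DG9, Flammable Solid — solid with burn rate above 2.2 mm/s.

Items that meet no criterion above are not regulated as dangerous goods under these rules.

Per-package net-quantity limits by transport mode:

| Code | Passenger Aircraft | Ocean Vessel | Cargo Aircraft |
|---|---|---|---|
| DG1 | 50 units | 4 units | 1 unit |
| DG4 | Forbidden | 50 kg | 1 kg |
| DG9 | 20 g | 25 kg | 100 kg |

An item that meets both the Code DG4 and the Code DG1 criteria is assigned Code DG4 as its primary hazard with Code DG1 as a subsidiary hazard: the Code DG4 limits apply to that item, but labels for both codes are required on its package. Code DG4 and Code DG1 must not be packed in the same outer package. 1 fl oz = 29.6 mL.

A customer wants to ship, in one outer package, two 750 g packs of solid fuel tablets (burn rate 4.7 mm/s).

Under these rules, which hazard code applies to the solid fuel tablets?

Code DG9

Solid fuel tablets: burn rate 4.7 mm/s > 2.2 mm/s → Code DG9 (Flammable Solid).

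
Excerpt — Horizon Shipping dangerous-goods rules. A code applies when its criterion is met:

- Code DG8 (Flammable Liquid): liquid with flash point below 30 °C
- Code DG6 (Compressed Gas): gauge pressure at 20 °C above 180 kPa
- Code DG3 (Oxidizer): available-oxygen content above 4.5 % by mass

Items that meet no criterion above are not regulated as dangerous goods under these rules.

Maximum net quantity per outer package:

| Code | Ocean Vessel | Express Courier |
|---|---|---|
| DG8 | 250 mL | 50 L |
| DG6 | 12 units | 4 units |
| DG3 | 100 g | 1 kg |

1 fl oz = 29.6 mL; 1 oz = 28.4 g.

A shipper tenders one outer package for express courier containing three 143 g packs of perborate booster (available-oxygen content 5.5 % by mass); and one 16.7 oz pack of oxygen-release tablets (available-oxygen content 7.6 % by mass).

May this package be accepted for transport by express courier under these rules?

With available-oxygen content 5.5 % by mass (> 4.5 % by mass), the perborate booster falls in Code DG3.
Oxygen-release tablets: available-oxygen content 7.6 % by mass > 4.5 % by mass → Code DG3 (Oxidizer).
Code DG3 net quantity: (three 143 g packs = 429 g) + (one 16.7 oz pack = 474.28 g) = 903.28 g.
903.28 g ≤ 1 kg (express courier limit, Code DG3) — within limit.

Yes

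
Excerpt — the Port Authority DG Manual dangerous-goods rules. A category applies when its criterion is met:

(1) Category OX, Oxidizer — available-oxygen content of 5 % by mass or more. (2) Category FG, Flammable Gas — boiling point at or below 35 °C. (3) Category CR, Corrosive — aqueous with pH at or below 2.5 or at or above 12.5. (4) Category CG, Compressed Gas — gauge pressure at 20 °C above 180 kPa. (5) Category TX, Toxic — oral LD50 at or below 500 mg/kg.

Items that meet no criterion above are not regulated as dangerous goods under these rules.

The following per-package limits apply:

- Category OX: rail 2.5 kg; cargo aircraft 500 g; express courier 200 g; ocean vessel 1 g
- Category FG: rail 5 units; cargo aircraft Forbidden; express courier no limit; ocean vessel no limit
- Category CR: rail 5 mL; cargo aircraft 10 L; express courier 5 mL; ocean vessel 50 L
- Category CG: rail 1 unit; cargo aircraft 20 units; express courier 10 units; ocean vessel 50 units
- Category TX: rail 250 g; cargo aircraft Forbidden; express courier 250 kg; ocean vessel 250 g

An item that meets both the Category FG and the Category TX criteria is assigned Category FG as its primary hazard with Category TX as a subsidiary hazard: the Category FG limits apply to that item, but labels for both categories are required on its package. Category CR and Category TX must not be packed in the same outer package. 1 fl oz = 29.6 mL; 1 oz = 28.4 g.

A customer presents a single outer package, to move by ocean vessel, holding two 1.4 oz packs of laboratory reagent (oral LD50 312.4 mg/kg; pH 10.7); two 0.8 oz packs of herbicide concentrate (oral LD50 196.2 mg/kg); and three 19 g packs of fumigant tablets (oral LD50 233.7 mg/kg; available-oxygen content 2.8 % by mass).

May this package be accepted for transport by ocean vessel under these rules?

Oral LD50 312.4 mg/kg meets the Category TX criterion (Toxic), so the laboratory reagent is Category TX.
The herbicide concentrate has oral LD50 196.2 mg/kg, which is ≤ 500 mg/kg, so it is Category TX (Toxic).
Fumigant tablets: oral LD50 233.7 mg/kg ≤ 500 mg/kg → Category TX (Toxic).
Total Category TX: (two 1.4 oz packs = 79.52 g) + (two 0.8 oz packs = 45.44 g) + (three 19 g packs = 57 g) = 181.96 g.
181.96 g is within the ocean vessel limit of 250 g for Category TX.

Yes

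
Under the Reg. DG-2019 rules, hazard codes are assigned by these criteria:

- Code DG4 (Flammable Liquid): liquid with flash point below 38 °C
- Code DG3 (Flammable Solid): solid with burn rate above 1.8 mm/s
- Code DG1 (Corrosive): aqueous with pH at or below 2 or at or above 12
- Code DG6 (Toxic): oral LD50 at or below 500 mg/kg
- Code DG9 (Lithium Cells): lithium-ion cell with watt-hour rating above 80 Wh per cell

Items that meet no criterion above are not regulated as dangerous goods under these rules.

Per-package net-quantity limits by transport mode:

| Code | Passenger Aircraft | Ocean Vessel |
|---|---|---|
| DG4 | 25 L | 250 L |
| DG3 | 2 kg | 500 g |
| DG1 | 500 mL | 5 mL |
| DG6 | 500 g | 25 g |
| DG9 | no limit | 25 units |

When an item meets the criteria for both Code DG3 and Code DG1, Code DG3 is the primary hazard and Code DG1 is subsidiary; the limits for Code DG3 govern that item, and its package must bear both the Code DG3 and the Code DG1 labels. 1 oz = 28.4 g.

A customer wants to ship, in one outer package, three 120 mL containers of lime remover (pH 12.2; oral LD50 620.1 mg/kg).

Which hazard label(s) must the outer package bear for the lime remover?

Code DG1

The lime remover has pH 12.2, which is ≥ 12, so it is Code DG1 (Corrosive).
Only the Code DG1 label is required.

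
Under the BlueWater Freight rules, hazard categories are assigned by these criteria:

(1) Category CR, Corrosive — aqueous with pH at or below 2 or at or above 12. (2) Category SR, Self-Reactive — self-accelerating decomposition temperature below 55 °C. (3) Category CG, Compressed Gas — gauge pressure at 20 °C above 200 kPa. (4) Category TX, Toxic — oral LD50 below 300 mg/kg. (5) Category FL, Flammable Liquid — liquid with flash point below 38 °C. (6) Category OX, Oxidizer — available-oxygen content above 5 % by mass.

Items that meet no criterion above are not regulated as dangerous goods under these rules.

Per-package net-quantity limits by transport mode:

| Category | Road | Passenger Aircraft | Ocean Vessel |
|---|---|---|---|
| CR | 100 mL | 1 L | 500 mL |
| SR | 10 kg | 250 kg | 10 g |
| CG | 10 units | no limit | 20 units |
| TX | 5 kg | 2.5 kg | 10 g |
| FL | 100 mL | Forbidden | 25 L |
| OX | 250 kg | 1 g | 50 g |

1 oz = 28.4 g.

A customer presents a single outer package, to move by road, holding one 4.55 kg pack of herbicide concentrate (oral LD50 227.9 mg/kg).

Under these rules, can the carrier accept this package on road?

The herbicide concentrate has oral LD50 227.9 mg/kg, which is < 300 mg/kg, so it is Category TX (Toxic).
Category TX quantity: 4.55 kg.
4.55 kg ≤ 5 kg (road limit, Category TX) — within limit.

Yes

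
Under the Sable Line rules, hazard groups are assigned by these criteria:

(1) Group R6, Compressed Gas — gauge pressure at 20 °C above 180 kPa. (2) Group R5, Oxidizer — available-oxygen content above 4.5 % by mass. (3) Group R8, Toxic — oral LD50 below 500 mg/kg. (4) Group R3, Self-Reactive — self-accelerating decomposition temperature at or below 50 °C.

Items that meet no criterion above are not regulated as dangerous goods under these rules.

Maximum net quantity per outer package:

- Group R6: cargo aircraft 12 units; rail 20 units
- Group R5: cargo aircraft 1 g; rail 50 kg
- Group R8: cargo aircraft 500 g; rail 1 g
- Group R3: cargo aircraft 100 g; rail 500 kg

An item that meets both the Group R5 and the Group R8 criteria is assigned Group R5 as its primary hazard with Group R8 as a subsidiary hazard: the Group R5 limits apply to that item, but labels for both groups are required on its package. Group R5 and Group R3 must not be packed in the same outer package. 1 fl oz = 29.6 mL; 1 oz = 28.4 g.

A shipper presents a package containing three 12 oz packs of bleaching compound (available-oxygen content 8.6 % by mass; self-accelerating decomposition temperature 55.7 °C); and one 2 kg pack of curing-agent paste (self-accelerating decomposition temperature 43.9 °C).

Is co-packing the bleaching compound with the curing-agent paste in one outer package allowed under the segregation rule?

The bleaching compound has available-oxygen content 8.6 % by mass, which is > 4.5 % by mass, so it is Group R5 (Oxidizer).
Self-accelerating decomposition temperature 43.9 °C meets the Group R3 criterion (Self-Reactive), so the curing-agent paste is Group R3.
Group R5 and Group R3 may not share an outer package.

No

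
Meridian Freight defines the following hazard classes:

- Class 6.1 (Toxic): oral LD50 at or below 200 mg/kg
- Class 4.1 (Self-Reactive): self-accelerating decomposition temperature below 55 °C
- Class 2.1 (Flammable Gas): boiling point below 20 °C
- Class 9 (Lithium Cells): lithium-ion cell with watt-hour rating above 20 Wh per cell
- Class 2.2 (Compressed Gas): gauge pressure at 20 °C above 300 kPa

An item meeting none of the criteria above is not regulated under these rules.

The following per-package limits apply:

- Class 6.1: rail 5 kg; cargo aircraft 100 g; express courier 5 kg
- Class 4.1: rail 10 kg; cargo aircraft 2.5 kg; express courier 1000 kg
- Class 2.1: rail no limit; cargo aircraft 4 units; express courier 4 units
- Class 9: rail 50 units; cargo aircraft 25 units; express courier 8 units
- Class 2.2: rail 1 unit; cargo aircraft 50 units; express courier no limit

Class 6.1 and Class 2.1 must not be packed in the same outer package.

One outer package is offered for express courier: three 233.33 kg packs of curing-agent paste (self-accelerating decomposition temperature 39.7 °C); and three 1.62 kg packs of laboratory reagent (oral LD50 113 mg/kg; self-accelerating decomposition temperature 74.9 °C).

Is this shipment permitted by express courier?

Curing-agent paste: self-accelerating decomposition temperature 39.7 °C < 55 °C → Class 4.1 (Self-Reactive).
The laboratory reagent has oral LD50 113 mg/kg, which is ≤ 200 mg/kg, so it is Class 6.1 (Toxic).
Class 6.1 quantity: three 1.62 kg packs = 4.86 kg.
That is within the Class 6.1 express courier limit of 5 kg.
Class 4.1 quantity: three 233.33 kg packs = 699.99 kg.
699.99 kg ≤ 1000 kg (express courier limit, Class 4.1) — within limit.
The segregation rule (Class 6.1 with Class 2.1) does not apply to Class 6.1 with Class 4.1.
Every hazard class is within its express courier limit and no segregation rule is violated.

Yes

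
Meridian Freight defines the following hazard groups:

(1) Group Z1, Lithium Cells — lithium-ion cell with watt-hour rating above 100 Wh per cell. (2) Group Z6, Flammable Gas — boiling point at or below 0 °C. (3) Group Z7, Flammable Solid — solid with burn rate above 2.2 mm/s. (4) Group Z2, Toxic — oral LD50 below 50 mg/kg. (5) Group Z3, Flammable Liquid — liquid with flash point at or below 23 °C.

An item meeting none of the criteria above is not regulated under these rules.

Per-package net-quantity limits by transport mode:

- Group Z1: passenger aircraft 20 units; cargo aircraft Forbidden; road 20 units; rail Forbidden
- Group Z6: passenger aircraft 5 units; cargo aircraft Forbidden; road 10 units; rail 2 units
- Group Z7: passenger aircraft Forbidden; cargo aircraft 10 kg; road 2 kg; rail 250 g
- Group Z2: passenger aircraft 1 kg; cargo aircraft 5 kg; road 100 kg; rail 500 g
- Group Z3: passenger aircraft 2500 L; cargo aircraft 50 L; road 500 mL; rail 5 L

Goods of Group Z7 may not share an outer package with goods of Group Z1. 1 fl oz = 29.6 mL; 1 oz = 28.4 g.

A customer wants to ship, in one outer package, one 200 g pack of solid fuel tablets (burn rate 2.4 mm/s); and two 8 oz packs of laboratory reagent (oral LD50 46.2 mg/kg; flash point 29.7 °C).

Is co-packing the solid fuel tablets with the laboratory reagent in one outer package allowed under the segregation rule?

The solid fuel tablets have burn rate 2.4 mm/s, which is > 2.2 mm/s, so they are Group Z7 (Flammable Solid).
Laboratory reagent: oral LD50 46.2 mg/kg < 50 mg/kg → Group Z2 (Toxic).
No segregation rule bars Group Z7 with Group Z2.

Yes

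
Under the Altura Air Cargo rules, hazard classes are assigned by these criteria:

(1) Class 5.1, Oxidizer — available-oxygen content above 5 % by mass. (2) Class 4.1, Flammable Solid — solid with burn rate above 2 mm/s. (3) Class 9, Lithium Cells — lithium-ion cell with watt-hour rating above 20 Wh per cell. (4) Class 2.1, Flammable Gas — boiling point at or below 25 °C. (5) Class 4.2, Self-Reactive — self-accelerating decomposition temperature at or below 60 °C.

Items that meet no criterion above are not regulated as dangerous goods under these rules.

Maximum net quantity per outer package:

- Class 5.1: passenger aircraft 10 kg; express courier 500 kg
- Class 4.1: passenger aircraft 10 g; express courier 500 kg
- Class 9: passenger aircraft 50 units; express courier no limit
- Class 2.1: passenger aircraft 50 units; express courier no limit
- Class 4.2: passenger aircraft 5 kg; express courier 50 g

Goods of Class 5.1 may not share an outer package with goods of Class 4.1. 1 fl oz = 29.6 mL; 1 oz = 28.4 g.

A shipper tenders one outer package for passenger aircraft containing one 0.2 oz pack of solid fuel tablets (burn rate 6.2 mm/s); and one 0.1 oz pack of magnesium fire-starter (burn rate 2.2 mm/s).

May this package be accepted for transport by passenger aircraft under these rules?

Yes

With burn rate 6.2 mm/s (> 2 mm/s), the solid fuel tablets fall in Class 4.1.
Magnesium fire-starter: burn rate 2.2 mm/s > 2 mm/s → Class 4.1 (Flammable Solid).
Class 4.1 net quantity: (one 0.2 oz pack = 5.68 g) + (one 0.1 oz pack = 2.84 g) = 8.52 g.
8.52 g ≤ 10 g (passenger aircraft limit, Class 4.1) — within limit.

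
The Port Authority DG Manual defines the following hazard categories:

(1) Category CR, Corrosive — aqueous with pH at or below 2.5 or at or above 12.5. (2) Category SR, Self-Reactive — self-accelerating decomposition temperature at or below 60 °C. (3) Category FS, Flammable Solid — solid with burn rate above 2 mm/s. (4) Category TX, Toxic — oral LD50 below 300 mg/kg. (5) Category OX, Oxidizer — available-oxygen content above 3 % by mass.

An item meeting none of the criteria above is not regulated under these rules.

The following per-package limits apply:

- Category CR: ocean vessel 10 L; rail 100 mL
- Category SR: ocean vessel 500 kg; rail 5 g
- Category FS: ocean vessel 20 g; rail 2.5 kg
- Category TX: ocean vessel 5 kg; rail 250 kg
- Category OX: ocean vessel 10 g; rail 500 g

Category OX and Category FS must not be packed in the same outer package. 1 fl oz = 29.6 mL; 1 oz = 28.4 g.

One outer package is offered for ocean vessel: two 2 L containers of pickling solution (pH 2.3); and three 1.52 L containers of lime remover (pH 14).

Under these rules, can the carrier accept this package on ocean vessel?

Yes

With pH 2.3 (≤ 2.5), the pickling solution falls in Category CR.
Lime remover: pH 14 ≥ 12.5 → Category CR (Corrosive).
Category CR net quantity: (two 2 L containers = 4 L) + (three 1.52 L containers = 4.56 L) = 8.56 L.
8.56 L is within the ocean vessel limit of 10 L for Category CR.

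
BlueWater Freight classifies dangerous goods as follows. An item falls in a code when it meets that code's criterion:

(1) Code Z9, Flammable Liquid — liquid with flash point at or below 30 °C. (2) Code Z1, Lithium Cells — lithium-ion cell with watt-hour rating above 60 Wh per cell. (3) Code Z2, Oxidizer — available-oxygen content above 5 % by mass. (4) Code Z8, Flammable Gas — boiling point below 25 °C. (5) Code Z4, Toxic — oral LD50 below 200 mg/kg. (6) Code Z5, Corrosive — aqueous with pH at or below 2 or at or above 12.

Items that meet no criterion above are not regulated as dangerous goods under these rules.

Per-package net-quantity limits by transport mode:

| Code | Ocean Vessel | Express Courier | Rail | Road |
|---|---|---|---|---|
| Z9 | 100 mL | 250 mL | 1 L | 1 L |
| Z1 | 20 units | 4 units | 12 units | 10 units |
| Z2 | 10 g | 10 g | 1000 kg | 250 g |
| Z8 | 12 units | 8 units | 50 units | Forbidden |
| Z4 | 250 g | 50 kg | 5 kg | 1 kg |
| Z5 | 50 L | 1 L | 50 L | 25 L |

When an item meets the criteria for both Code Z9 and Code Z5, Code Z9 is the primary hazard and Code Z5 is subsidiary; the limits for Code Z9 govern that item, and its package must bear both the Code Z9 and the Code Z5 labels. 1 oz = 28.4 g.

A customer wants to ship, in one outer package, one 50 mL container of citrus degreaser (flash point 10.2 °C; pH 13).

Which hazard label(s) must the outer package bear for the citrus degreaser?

Code Z5 and Z9

The citrus degreaser has flash point 10.2 °C, which is ≤ 30 °C, so it is Code Z9 (Flammable Liquid).
The citrus degreaser has pH 13, which is ≥ 12, so it is Code Z5 (Corrosive).
By the precedence rule Code Z9 is primary and Code Z5 is subsidiary, and that rule requires both labels on the package.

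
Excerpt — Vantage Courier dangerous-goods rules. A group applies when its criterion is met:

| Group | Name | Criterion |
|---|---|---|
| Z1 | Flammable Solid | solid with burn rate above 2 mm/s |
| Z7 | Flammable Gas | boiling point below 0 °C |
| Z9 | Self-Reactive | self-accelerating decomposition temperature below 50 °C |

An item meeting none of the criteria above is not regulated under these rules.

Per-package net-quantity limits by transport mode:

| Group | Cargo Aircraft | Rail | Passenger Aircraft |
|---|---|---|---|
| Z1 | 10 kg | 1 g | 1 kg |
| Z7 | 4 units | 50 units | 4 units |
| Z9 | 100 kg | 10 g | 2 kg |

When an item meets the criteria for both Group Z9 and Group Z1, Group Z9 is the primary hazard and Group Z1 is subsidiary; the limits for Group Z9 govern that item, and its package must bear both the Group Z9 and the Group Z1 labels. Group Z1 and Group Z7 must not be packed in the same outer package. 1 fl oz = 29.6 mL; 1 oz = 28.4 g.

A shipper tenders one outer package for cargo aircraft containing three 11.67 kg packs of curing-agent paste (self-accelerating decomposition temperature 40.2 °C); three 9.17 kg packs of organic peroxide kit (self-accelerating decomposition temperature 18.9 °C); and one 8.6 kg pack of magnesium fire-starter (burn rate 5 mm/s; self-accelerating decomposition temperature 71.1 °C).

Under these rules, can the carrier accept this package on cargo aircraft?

Yes

With self-accelerating decomposition temperature 40.2 °C (< 50 °C), the curing-agent paste falls in Group Z9.
Organic peroxide kit: self-accelerating decomposition temperature 18.9 °C < 50 °C → Group Z9 (Self-Reactive).
The magnesium fire-starter has burn rate 5 mm/s, which is > 2 mm/s, so it is Group Z1 (Flammable Solid).
Group Z1 quantity: 8.6 kg.
8.6 kg ≤ 10 kg (cargo aircraft limit, Group Z1) — within limit.
Total Group Z9: (three 11.67 kg packs = 35.01 kg) + (three 9.17 kg packs = 27.51 kg) = 62.52 kg.
62.52 kg is within the cargo aircraft limit of 100 kg for Group Z9.
The segregation rule (Group Z1 with Group Z7) does not apply to Group Z1 with Group Z9.
Every hazard group is within its cargo aircraft limit and no segregation rule is violated.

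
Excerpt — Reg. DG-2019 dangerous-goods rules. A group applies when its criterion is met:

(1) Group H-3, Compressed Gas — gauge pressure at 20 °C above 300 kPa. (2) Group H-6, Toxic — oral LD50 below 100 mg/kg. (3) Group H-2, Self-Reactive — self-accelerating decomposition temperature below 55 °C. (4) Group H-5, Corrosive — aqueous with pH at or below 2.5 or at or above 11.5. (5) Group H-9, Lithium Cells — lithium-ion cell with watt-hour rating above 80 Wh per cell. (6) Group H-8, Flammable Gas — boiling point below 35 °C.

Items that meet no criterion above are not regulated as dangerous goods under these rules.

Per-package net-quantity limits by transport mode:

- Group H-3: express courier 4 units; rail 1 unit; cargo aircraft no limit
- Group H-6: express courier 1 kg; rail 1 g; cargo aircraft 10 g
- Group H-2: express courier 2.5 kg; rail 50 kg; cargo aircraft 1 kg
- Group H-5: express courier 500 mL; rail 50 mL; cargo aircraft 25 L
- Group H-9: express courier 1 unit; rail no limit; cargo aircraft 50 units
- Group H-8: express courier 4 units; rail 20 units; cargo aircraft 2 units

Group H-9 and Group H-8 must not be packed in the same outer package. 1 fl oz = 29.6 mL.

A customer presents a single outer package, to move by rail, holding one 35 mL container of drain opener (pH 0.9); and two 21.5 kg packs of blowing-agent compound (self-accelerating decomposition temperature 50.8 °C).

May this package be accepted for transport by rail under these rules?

Yes

The drain opener has pH 0.9, which is ≤ 2.5, so it is Group H-5 (Corrosive).
Blowing-agent compound: self-accelerating decomposition temperature 50.8 °C < 55 °C → Group H-2 (Self-Reactive).
Group H-2 quantity: two 21.5 kg packs = 43 kg.
43 kg is within the rail limit of 50 kg for Group H-2.
Group H-5 quantity: 35 mL.
That is within the Group H-5 rail limit of 50 mL.
The segregation rule (Group H-9 with Group H-8) does not apply to Group H-2 with Group H-5.
Every hazard group is within its rail limit and no segregation rule is violated.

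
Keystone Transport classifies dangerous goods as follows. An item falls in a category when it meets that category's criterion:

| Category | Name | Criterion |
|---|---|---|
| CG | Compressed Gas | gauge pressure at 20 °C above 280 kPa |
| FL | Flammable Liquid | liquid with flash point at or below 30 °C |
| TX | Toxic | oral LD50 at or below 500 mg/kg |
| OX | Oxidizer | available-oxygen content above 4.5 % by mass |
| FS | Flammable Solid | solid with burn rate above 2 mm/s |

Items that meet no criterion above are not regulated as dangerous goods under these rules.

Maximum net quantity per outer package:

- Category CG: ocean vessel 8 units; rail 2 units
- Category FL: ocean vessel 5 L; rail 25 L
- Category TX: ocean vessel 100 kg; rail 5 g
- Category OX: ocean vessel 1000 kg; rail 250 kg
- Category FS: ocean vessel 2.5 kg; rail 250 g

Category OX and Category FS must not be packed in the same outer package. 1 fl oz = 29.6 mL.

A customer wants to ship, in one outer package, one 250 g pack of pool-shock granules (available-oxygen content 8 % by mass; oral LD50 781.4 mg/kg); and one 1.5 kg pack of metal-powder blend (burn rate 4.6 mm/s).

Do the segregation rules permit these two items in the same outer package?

The pool-shock granules have available-oxygen content 8 % by mass, which is > 4.5 % by mass, so they are Category OX (Oxidizer).
With burn rate 4.6 mm/s (> 2 mm/s), the metal-powder blend falls in Category FS.
Category OX and Category FS may not share an outer package.

No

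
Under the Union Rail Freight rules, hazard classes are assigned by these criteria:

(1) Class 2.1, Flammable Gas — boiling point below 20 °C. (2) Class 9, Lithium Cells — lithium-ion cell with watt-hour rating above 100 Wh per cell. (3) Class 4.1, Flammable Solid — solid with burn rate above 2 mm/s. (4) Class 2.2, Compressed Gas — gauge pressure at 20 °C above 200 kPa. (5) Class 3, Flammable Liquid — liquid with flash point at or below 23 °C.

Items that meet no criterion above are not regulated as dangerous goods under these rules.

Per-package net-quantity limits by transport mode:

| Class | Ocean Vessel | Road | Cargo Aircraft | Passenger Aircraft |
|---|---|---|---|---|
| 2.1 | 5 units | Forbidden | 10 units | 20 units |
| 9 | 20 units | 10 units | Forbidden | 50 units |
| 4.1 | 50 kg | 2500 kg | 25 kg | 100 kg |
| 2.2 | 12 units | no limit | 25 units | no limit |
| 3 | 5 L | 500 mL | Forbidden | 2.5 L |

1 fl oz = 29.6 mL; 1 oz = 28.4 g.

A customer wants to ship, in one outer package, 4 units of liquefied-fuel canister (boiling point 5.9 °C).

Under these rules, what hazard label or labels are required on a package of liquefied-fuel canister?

Class 2.1

Boiling point 5.9 °C meets the Class 2.1 criterion (Flammable Gas), so the liquefied-fuel canister is Class 2.1.
Only the Class 2.1 label is required.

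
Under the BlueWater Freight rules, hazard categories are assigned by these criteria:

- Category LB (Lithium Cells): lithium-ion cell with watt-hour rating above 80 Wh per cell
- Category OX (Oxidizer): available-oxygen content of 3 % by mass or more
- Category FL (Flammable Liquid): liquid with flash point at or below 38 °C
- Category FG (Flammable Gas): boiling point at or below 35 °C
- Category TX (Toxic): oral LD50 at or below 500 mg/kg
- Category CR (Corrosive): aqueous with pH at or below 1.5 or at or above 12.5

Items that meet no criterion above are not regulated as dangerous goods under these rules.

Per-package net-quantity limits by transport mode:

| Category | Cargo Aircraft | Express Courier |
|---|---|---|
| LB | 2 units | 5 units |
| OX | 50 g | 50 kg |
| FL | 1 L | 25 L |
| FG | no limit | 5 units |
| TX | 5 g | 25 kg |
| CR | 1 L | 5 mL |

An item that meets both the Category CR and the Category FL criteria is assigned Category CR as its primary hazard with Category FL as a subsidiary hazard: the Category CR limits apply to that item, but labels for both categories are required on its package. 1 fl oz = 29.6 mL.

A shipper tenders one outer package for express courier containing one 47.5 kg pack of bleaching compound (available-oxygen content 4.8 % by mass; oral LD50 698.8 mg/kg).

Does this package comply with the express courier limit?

Yes

With available-oxygen content 4.8 % by mass (≥ 3 % by mass), the bleaching compound falls in Category OX.
Category OX quantity: 47.5 kg.
That is within the Category OX express courier limit of 50 kg.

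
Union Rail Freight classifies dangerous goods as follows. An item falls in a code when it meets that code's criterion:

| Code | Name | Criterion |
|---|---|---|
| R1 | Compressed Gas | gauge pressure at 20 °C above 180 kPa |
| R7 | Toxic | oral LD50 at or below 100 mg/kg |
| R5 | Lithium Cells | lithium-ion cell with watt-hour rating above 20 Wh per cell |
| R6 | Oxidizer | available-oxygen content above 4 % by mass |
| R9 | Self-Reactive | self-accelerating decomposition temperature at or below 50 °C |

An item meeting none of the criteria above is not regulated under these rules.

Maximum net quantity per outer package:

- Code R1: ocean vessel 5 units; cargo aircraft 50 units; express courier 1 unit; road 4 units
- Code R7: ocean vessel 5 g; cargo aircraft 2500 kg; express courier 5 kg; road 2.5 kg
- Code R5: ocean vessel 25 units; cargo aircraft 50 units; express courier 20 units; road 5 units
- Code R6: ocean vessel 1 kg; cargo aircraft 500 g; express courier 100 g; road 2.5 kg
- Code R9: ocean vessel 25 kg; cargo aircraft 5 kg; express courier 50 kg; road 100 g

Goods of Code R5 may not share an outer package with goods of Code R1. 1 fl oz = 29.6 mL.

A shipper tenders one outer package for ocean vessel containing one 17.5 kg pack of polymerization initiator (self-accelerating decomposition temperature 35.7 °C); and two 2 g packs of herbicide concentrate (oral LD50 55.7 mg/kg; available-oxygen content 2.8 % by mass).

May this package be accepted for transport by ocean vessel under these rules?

Polymerization initiator: self-accelerating decomposition temperature 35.7 °C ≤ 50 °C → Code R9 (Self-Reactive).
Herbicide concentrate: oral LD50 55.7 mg/kg ≤ 100 mg/kg → Code R7 (Toxic).
Code R9 quantity: 17.5 kg.
17.5 kg ≤ 25 kg (ocean vessel limit, Code R9) — within limit.
Code R7 quantity: two 2 g packs = 4 g.
4 g is within the ocean vessel limit of 5 g for Code R7.
The segregation rule (Code R5 with Code R1) does not apply to Code R9 with Code R7.
Every hazard code is within its ocean vessel limit and no segregation rule is violated.

Yes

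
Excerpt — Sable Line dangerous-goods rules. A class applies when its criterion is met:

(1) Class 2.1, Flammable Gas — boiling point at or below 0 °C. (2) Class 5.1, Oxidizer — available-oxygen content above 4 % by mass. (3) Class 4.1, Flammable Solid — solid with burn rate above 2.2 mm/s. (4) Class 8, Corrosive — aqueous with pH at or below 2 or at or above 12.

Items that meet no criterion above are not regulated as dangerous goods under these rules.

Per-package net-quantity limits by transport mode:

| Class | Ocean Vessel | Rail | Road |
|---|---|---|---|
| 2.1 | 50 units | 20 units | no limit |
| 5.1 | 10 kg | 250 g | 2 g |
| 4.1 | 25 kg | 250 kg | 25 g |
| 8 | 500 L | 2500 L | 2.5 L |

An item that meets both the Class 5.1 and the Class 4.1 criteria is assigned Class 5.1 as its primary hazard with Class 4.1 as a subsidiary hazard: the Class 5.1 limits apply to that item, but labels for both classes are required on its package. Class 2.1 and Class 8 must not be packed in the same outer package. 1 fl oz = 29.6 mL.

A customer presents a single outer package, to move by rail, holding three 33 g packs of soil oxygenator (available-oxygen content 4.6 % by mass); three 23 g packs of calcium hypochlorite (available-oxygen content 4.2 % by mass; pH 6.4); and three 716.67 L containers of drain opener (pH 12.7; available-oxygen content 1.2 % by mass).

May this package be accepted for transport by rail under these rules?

Yes

Available-oxygen content 4.6 % by mass meets the Class 5.1 criterion (Oxidizer), so the soil oxygenator is Class 5.1.
The calcium hypochlorite has available-oxygen content 4.2 % by mass, which is > 4 % by mass, so it is Class 5.1 (Oxidizer).
pH 12.7 meets the Class 8 criterion (Corrosive), so the drain opener is Class 8.
Total Class 5.1: (three 33 g packs = 99 g) + (three 23 g packs = 69 g) = 168 g.
That is within the Class 5.1 rail limit of 250 g.
Class 8 quantity: three 716.67 L containers = 2150.01 L.
2150.01 L is within the rail limit of 2500 L for Class 8.
The segregation rule (Class 2.1 with Class 8) does not apply to Class 5.1 with Class 8.
Every hazard class is within its rail limit and no segregation rule is violated.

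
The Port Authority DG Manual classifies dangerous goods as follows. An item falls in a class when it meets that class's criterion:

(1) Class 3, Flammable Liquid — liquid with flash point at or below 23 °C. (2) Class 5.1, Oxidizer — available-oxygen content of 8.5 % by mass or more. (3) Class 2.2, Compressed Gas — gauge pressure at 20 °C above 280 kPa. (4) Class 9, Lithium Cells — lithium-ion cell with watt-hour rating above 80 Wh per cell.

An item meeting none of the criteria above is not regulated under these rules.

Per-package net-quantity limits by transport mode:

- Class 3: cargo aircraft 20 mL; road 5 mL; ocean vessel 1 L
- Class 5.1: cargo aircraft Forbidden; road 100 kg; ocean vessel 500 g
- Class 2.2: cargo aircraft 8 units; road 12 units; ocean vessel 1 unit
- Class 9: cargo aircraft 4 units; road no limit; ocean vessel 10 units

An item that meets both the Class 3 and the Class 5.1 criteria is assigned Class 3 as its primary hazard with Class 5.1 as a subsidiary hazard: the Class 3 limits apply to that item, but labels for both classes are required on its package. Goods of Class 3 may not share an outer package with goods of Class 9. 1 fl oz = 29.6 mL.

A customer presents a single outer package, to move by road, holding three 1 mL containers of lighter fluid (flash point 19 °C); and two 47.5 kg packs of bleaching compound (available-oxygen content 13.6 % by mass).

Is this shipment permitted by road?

Flash point 19 °C meets the Class 3 criterion (Flammable Liquid), so the lighter fluid is Class 3.
Available-oxygen content 13.6 % by mass meets the Class 5.1 criterion (Oxidizer), so the bleaching compound is Class 5.1.
Class 3 quantity: three 1 mL containers = 3 mL.
3 mL ≤ 5 mL (road limit, Class 3) — within limit.
Class 5.1 quantity: two 47.5 kg packs = 95 kg.
95 kg ≤ 100 kg (road limit, Class 5.1) — within limit.
The segregation rule (Class 3 with Class 9) does not apply to Class 3 with Class 5.1.
Every hazard class is within its road limit and no segregation rule is violated.

Yes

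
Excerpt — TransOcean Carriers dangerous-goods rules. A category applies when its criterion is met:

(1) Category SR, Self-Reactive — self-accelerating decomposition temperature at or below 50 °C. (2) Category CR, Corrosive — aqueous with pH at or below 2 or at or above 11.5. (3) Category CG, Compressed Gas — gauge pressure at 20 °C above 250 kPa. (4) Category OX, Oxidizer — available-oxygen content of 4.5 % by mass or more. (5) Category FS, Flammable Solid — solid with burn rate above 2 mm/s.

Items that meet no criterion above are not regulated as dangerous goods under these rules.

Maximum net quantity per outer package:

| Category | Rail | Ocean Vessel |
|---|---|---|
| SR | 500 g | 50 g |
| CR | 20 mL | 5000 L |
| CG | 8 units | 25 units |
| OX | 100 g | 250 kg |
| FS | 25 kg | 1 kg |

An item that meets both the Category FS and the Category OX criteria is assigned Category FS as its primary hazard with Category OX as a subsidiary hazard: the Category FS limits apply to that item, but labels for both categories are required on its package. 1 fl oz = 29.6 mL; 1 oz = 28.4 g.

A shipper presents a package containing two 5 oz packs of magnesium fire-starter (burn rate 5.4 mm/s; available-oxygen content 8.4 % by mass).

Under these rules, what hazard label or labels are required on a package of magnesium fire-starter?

Burn rate 5.4 mm/s meets the Category FS criterion (Flammable Solid), so the magnesium fire-starter is Category FS.
Available-oxygen content 8.4 % by mass meets the Category OX criterion (Oxidizer), so the magnesium fire-starter is Category OX.
By the precedence rule Category FS is primary and Category OX is subsidiary, and that rule requires both labels on the package.

Category FS and OX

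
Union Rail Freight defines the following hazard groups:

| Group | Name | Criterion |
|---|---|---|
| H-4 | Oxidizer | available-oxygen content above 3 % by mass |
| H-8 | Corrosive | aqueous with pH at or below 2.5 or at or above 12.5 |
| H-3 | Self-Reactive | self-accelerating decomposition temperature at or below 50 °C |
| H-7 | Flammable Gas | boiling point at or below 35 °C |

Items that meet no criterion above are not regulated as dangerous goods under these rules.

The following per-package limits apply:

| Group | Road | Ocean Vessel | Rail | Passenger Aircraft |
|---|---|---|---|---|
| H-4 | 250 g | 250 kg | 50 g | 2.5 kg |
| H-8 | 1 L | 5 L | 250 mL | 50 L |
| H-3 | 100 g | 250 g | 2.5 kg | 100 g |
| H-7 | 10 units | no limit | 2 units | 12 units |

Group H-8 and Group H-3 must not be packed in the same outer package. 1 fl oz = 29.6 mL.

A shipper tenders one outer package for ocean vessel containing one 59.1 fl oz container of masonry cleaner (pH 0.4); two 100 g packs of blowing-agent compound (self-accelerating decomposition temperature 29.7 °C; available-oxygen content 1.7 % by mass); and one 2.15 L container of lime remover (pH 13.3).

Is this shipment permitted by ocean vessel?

No

Masonry cleaner: pH 0.4 ≤ 2.5 → Group H-8 (Corrosive).
Blowing-agent compound: self-accelerating decomposition temperature 29.7 °C ≤ 50 °C → Group H-3 (Self-Reactive).
pH 13.3 meets the Group H-8 criterion (Corrosive), so the lime remover is Group H-8.
Group H-8 net quantity: (one 59.1 fl oz container = 1749.36 mL) + 2.15 L = 3899.36 mL.
3899.36 mL ≤ 5 L (ocean vessel limit, Group H-8) — within limit.
Group H-3 quantity: two 100 g packs = 200 g.
200 g is within the ocean vessel limit of 250 g for Group H-3.
Group H-8 and Group H-3 may not share an outer package.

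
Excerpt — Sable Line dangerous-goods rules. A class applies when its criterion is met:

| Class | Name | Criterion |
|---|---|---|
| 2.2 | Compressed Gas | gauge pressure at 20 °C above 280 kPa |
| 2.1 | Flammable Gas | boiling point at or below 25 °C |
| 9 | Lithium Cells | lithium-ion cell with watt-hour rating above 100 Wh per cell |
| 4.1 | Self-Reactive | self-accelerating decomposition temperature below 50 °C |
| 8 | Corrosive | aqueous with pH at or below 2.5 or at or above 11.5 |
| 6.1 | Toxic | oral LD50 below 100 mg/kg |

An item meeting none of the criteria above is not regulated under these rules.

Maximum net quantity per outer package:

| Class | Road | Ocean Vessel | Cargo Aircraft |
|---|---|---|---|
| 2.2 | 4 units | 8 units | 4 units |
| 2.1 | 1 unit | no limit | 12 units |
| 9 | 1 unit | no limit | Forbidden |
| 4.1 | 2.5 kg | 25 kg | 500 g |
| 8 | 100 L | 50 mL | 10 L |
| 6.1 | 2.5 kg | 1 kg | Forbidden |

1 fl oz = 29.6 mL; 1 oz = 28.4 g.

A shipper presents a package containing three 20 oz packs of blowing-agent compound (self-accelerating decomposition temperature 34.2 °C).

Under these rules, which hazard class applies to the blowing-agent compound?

Blowing-agent compound: self-accelerating decomposition temperature 34.2 °C < 50 °C → Class 4.1 (Self-Reactive).

Class 4.1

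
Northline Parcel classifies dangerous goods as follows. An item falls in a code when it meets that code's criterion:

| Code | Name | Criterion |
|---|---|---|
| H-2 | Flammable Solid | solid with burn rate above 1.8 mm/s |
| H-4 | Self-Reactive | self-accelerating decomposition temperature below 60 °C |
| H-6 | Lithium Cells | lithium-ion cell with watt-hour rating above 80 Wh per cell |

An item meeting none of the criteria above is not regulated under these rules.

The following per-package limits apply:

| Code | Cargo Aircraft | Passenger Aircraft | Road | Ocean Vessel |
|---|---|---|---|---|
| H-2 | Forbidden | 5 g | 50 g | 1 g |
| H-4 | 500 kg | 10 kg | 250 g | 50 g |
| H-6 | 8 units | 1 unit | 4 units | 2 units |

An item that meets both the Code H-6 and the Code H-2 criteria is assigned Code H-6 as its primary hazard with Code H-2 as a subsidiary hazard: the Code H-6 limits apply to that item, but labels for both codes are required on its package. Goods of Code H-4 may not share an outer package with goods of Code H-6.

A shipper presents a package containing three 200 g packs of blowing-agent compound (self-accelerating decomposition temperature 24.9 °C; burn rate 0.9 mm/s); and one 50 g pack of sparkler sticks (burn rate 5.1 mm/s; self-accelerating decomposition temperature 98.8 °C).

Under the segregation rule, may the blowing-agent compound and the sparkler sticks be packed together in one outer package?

Blowing-agent compound: self-accelerating decomposition temperature 24.9 °C < 60 °C → Code H-4 (Self-Reactive).
Burn rate 5.1 mm/s meets the Code H-2 criterion (Flammable Solid), so the sparkler sticks are Code H-2.
No segregation rule bars Code H-4 with Code H-2.

Yes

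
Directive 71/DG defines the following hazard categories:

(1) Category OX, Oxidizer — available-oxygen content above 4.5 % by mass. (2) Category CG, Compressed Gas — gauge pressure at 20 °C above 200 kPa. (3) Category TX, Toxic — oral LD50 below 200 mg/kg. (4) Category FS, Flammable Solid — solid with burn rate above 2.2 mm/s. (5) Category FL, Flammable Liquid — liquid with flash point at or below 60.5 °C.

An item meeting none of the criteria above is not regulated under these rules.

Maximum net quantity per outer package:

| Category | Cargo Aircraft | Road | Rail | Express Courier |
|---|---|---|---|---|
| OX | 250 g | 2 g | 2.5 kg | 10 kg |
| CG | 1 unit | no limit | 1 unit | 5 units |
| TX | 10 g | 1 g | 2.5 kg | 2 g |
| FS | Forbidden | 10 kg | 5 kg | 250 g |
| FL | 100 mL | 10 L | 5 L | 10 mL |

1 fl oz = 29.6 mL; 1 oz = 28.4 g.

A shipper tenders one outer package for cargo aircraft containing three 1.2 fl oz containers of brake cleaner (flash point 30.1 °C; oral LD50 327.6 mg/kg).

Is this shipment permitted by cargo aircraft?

No

The brake cleaner has flash point 30.1 °C, which is ≤ 60.5 °C, so it is Category FL (Flammable Liquid).
Category FL quantity: three 1.2 fl oz containers = 106.56 mL.
That exceeds the Category FL cargo aircraft limit of 100 mL.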